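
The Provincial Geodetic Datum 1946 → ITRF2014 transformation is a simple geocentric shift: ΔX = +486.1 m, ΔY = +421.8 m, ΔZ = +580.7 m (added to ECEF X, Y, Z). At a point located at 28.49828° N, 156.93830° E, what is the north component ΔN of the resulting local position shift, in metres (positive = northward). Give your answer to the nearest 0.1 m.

The local north axis is (−sin φ cos λ, −sin φ sin λ, cos φ), giving ΔN = 213.399 − 78.836 + 510.337 = 644.90 m.

ΔN = 644.9 m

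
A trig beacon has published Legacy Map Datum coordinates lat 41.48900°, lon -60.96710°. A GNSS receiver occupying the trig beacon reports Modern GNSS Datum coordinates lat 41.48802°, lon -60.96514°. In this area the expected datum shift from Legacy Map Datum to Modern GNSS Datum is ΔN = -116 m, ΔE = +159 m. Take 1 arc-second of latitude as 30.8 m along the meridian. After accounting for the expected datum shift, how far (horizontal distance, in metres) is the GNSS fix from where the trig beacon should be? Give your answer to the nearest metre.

8 m

Observed coordinate differences: Δφ = -0.00098°, Δλ = +0.00196°.
Converting to metres (1° lat = 110880 m, cos φ = 0.749083): observed ΔN = -108.7 m, observed ΔE = 162.8 m.
Subtracting the expected shift leaves a residual of -108.7 − (-116) = 7.3 m north and 162.8 − (159) = 3.8 m east.
Residual distance = √(7.3² + 3.8²) = 8.3 m.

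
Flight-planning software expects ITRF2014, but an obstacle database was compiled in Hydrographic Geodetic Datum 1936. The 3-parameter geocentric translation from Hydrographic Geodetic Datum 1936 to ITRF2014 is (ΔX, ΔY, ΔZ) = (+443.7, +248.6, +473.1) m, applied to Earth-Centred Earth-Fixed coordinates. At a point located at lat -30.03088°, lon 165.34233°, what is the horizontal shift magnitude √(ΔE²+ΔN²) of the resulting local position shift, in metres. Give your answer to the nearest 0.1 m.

The local east axis at (φ, λ) is (−sin λ, cos λ, 0), so ΔE = −sin(165.34233°)·443.7 + cos(165.34233°)·248.6 = -352.78 m.
The local north axis is (−sin φ cos λ, −sin φ sin λ, cos φ), giving ΔN = -214.830 + 31.483 + 409.589 = 226.24 m.
Horizontal magnitude = √(ΔE² + ΔN²) = √((-352.78)² + 226.24²) = 419.10 m.

419.1 m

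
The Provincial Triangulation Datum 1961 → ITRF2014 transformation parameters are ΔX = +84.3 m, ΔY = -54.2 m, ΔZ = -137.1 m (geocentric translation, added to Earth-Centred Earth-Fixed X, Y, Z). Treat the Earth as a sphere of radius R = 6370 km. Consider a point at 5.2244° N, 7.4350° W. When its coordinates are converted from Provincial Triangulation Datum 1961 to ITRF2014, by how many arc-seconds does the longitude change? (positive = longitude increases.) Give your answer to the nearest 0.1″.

sin φ = 0.091057, cos φ = 0.995846, sin λ = -0.129401, cos λ = 0.991592.
East component: ΔE = −sin λ·ΔX + cos λ·ΔY = −(-0.129401)(84.3) + (0.991592)(-54.2) = -42.84 m.
1° of latitude spans πR/180 = 111177 m; at latitude φ, 1° of longitude spans that × cos φ = 110715.6 m, so Δλ = -42.84 / 110715.6 × 3600 = -1.393″.

Δλ = -1.4″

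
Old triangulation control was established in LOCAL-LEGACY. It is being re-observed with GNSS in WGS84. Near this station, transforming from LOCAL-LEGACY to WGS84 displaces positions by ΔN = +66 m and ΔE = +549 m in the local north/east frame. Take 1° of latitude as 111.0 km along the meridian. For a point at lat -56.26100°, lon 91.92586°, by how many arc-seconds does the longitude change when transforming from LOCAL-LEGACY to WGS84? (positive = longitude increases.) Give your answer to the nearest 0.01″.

At latitude -56.26100°, cos φ = 0.555411.
1° of longitude at this latitude = 111.0 × cos φ = 61.65 km, so Δλ = 549.0 / 61650.6 = 0.0089050° = 32.058″.

Δλ = 32.06″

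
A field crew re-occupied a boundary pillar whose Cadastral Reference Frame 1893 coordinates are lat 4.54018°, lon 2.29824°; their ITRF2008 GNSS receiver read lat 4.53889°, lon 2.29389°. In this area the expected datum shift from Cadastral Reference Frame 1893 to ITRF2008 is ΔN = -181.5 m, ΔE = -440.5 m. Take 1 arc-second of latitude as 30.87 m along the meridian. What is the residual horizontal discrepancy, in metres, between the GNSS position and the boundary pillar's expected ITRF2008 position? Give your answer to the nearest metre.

56 m

Observed coordinate differences: Δφ = -0.00129°, Δλ = -0.00435°.
Converting to metres (1° lat = 111132 m, cos φ = 0.996862): observed ΔN = -143.4 m, observed ΔE = -481.9 m.
Subtracting the expected shift leaves a residual of -143.4 − (-181.5) = 38.1 m north and -481.9 − (-440.5) = -41.4 m east.
Residual distance = √(38.1² + (-41.4)²) = 56.3 m.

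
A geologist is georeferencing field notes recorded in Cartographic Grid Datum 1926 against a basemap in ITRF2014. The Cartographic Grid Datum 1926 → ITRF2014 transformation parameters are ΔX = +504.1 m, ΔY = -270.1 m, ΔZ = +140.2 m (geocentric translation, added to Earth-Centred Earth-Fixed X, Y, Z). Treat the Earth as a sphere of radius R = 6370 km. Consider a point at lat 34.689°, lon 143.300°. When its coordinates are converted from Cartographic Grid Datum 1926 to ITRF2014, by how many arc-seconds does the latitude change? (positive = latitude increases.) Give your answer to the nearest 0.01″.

Δφ = 14.16″

sin φ = 0.569122, cos φ = 0.822253, sin λ = 0.597625, cos λ = -0.801776.
North component: ΔN = −sin φ cos λ·ΔX − sin φ sin λ·ΔY + cos φ·ΔZ = −(0.569122)(-0.801776)(504.1) − (0.569122)(0.597625)(-270.1) + (0.822253)(140.2) = 437.17 m.
1° of latitude spans πR/180 = 111177 m, so Δφ = 437.17 / 111177 × 3600 = 14.156″.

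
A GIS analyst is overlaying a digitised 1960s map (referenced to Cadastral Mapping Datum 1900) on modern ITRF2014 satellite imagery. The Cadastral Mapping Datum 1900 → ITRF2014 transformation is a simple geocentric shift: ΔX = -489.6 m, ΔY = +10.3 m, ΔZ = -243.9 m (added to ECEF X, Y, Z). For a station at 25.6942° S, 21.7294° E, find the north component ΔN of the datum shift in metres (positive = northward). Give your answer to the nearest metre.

The local north axis is (−sin φ cos λ, −sin φ sin λ, cos φ), giving ΔN = -197.191 + 1.653 − 219.783 = -415.32 m.

ΔN = -415 m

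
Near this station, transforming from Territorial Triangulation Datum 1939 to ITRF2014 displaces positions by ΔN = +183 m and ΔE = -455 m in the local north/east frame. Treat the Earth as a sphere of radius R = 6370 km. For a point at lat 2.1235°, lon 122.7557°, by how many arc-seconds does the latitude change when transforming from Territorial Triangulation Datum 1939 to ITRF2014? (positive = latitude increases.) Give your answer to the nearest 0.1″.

Δφ = 5.9″

On a sphere of radius R, 1 rad of latitude = R, so Δφ = ΔN / R = 183.0 / 6370000 = 2.8728e-05 rad = 5.926″.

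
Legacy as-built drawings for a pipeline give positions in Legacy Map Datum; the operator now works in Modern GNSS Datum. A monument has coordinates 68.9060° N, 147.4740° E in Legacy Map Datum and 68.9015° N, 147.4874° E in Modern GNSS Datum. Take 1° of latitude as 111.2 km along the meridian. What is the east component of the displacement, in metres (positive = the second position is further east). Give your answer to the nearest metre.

Δφ = 68.9015° − 68.9060° = -0.0045°; Δλ = 147.4874° − 147.4740° = +0.0134°.
ΔN = Δφ × 111200 = -500.4 m; ΔE = Δλ × 111200 × cos(68.9060°) = +0.0134 × 111200 × 0.359899 = 536.3 m.

ΔE = 536 m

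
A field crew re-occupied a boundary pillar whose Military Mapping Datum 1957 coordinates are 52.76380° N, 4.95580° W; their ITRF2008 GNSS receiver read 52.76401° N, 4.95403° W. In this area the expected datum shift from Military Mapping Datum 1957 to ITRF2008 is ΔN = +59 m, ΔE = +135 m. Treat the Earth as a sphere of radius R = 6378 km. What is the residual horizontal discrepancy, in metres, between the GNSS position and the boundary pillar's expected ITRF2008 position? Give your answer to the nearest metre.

Observed coordinate differences: Δφ = +0.00021°, Δλ = +0.00177°.
Converting to metres (1° lat = 111317 m, cos φ = 0.605102): observed ΔN = 23.4 m, observed ΔE = 119.2 m.
Subtracting the expected shift leaves a residual of 23.4 − (59) = -35.6 m north and 119.2 − (135) = -15.8 m east.
Residual distance = √((-35.6)² + (-15.8)²) = 39.0 m.

39 m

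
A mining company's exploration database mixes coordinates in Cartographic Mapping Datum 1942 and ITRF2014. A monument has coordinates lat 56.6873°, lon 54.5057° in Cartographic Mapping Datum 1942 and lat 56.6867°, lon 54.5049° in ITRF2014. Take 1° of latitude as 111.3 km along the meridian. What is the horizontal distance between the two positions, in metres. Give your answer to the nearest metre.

83 m

Δφ = 56.6867° − 56.6873° = -0.0006°; Δλ = 54.5049° − 54.5057° = -0.0008°.
ΔN = Δφ × 111300 = -66.8 m; ΔE = Δλ × 111300 × cos(56.6873°) = -0.0008 × 111300 × 0.549208 = -48.9 m.
Distance = √(ΔE² + ΔN²) = √((-48.9)² + (-66.8)²) = 82.8 m.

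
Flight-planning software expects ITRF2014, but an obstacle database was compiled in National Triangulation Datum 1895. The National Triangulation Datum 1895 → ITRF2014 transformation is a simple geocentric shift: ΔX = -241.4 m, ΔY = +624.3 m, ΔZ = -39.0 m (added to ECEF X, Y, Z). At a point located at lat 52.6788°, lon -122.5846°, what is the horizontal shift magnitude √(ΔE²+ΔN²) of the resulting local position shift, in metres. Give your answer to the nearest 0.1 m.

613.2 m

At φ = 52.6788°, λ = -122.5846°: sin φ = 0.795249, cos φ = 0.606283, sin λ = -0.842597, cos λ = -0.538544.
ΔE = −sin λ·ΔX + cos λ·ΔY = −(-0.842597)·(-241.4) + (-0.538544)·(624.3) = -539.62 m.
ΔN = −sin φ cos λ·ΔX − sin φ sin λ·ΔY + cos φ·ΔZ = −(0.795249)(-0.538544)(-241.4) − (0.795249)(-0.842597)(624.3) + (0.606283)(-39.0) = 291.30 m.
Horizontal magnitude = √(ΔE² + ΔN²) = √((-539.62)² + 291.30²) = 613.22 m.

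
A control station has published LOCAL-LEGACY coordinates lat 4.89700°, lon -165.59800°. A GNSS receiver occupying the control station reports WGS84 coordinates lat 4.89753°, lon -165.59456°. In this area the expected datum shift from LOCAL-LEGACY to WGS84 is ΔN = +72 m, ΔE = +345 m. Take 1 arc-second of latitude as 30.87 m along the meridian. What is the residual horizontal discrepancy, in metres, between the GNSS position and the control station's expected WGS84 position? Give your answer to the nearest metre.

Observed coordinate differences: Δφ = +0.00053°, Δλ = +0.00344°.
Converting to metres (1° lat = 111132 m, cos φ = 0.996350): observed ΔN = 58.9 m, observed ΔE = 380.9 m.
Subtracting the expected shift leaves a residual of 58.9 − (72) = -13.1 m north and 380.9 − (345) = 35.9 m east.
Residual distance = √((-13.1)² + 35.9²) = 38.2 m.

38 m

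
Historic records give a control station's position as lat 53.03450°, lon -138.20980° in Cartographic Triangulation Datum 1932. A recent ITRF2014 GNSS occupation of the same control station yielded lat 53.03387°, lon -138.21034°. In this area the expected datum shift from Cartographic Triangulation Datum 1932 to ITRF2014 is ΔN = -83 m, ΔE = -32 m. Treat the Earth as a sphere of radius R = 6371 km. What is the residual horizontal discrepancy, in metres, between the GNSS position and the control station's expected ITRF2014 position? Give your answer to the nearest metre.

14 m

Observed coordinate differences: Δφ = -0.00063°, Δλ = -0.00054°.
Converting to metres (1° lat = 111195 m, cos φ = 0.601334): observed ΔN = -70.1 m, observed ΔE = -36.1 m.
Subtracting the expected shift leaves a residual of -70.1 − (-83) = 12.9 m north and -36.1 − (-32) = -4.1 m east.
Residual distance = √(12.9² + (-4.1)²) = 13.6 m.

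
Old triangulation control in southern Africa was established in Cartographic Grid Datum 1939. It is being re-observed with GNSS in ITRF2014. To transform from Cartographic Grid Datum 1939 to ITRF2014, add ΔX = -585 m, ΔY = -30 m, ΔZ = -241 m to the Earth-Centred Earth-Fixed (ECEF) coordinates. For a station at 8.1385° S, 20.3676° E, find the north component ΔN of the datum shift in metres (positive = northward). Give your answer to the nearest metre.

The local north axis is (−sin φ cos λ, −sin φ sin λ, cos φ), giving ΔN = -77.639 − 1.478 − 238.573 = -317.69 m.

ΔN = -318 m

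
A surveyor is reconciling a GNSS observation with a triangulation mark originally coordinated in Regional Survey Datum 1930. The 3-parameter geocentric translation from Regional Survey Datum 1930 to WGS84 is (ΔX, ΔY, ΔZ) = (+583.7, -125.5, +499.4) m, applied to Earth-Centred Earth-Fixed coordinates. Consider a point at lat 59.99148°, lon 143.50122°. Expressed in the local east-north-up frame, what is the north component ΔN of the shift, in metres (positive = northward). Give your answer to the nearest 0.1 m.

ΔN = 720.7 m

The local north axis is (−sin φ cos λ, −sin φ sin λ, cos φ), giving ΔN = 406.320 + 64.642 + 249.764 = 720.73 m.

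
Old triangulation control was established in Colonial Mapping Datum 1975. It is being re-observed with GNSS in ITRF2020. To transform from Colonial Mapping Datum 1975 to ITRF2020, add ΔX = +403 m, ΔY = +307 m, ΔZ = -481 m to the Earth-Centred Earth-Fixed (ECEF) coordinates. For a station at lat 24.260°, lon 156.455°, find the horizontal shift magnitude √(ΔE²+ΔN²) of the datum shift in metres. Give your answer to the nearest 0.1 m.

At φ = 24.260°, λ = 156.455°: sin φ = 0.410878, cos φ = 0.911690, sin λ = 0.399469, cos λ = -0.916747.
ΔE = −sin λ·ΔX + cos λ·ΔY = −(0.399469)·(403) + (-0.916747)·(307) = -442.43 m.
ΔN = −sin φ cos λ·ΔX − sin φ sin λ·ΔY + cos φ·ΔZ = −(0.410878)(-0.916747)(403) − (0.410878)(0.399469)(307) + (0.911690)(-481) = -337.11 m.
Horizontal magnitude = √(ΔE² + ΔN²) = √((-442.43)² + (-337.11)²) = 556.23 m.

556.2 m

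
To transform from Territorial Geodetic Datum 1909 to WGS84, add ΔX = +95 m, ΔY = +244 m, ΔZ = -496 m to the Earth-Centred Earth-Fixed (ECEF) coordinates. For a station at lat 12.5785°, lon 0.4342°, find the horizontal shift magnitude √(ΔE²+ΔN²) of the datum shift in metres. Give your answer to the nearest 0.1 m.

At φ = 12.5785°, λ = 0.4342°: sin φ = 0.217777, cos φ = 0.975999, sin λ = 0.007578, cos λ = 0.999971.
ΔE = −sin λ·ΔX + cos λ·ΔY = −(0.007578)·(95) + (0.999971)·(244) = 243.27 m.
ΔN = −sin φ cos λ·ΔX − sin φ sin λ·ΔY + cos φ·ΔZ = −(0.217777)(0.999971)(95) − (0.217777)(0.007578)(244) + (0.975999)(-496) = -505.19 m.
Horizontal magnitude = √(ΔE² + ΔN²) = √(243.27² + (-505.19)²) = 560.71 m.

560.7 m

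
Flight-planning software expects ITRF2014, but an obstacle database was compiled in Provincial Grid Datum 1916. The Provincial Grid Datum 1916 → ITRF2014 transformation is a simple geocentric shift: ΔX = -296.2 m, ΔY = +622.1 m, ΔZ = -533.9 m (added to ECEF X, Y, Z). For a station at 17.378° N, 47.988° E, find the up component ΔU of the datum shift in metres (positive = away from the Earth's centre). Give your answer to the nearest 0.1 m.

At φ = 17.378°, λ = 47.988°: sin φ = 0.298674, cos φ = 0.954355, sin λ = 0.743005, cos λ = 0.669286.
ΔU = cos φ cos λ·ΔX + cos φ sin λ·ΔY + sin φ·ΔZ = (0.954355)(0.669286)(-296.2) + (0.954355)(0.743005)(622.1) + (0.298674)(-533.9) = 92.47 m.

ΔU = 92.5 m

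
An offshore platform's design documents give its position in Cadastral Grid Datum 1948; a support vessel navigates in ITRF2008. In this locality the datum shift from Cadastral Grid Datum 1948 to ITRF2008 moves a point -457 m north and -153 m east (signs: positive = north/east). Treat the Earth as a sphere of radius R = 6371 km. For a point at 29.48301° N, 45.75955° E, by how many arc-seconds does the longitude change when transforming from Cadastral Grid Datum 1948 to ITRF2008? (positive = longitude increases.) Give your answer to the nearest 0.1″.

Δλ = -5.7″

At latitude 29.48301°, cos φ = 0.870502.
One radian of longitude at latitude φ spans R cos φ, so Δλ = ΔE / (R cos φ) = -153.0 / (6371000 × 0.870502) = -2.7588e-05 rad = -5.690″.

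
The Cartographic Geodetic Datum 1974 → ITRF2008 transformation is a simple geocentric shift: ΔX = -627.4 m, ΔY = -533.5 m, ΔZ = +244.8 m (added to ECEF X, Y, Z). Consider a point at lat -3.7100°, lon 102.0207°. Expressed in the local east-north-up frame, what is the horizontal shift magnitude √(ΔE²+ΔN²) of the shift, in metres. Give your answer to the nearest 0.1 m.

757.1 m

The local east axis at (φ, λ) is (−sin λ, cos λ, 0), so ΔE = −sin(102.0207°)·(-627.4) + cos(102.0207°)·(-533.5) = 724.75 m.
The local north axis is (−sin φ cos λ, −sin φ sin λ, cos φ), giving ΔN = 8.455 − 33.764 + 244.287 = 218.98 m.
Horizontal magnitude = √(ΔE² + ΔN²) = √(724.75² + 218.98²) = 757.11 m.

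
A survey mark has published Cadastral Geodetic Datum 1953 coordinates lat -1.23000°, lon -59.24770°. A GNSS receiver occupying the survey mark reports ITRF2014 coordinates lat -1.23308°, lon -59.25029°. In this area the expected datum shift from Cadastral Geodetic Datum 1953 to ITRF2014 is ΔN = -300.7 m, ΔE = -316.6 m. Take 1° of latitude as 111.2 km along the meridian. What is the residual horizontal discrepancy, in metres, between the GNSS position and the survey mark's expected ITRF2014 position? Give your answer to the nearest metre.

51 m

Observed coordinate differences: Δφ = -0.00308°, Δλ = -0.00259°.
Converting to metres (1° lat = 111200 m, cos φ = 0.999770): observed ΔN = -342.5 m, observed ΔE = -287.9 m.
Subtracting the expected shift leaves a residual of -342.5 − (-300.7) = -41.8 m north and -287.9 − (-316.6) = 28.7 m east.
Residual distance = √((-41.8)² + 28.7²) = 50.7 m.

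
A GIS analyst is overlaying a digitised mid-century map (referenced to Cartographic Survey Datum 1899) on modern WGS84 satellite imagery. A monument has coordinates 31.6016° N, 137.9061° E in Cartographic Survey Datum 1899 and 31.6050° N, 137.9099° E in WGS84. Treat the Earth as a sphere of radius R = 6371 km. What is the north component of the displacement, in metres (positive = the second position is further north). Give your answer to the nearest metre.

Δφ = 31.6050° − 31.6016° = +0.0034°; Δλ = 137.9099° − 137.9061° = +0.0038°.
1° along a meridian = πR/180 = 111195 m.
ΔN = Δφ × 111195 = 378.1 m; ΔE = Δλ × 111195 × cos(31.6016°) = +0.0038 × 111195 × 0.851712 = 359.9 m.

ΔN = 378 m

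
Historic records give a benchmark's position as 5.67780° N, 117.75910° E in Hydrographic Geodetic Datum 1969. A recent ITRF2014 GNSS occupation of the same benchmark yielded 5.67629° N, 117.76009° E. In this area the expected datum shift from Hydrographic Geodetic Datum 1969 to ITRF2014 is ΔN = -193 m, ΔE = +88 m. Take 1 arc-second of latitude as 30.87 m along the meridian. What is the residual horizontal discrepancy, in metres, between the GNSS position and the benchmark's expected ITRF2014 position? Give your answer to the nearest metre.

Observed coordinate differences: Δφ = -0.00151°, Δλ = +0.00099°.
Converting to metres (1° lat = 111132 m, cos φ = 0.995094): observed ΔN = -167.8 m, observed ΔE = 109.5 m.
Subtracting the expected shift leaves a residual of -167.8 − (-193) = 25.2 m north and 109.5 − (88) = 21.5 m east.
Residual distance = √(25.2² + 21.5²) = 33.1 m.

33 m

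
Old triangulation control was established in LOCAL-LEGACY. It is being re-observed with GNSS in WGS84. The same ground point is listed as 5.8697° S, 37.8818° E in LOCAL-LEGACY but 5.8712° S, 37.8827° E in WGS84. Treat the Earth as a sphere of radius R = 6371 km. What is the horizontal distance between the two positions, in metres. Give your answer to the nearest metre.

194 m

Δφ = -5.8712° − -5.8697° = -0.0015°; Δλ = 37.8827° − 37.8818° = +0.0009°.
1° along a meridian = πR/180 = 111195 m.
ΔN = Δφ × 111195 = -166.8 m; ΔE = Δλ × 111195 × cos(-5.8697°) = +0.0009 × 111195 × 0.994757 = 99.6 m.
Distance = √(ΔE² + ΔN²) = √(99.6² + (-166.8)²) = 194.2 m.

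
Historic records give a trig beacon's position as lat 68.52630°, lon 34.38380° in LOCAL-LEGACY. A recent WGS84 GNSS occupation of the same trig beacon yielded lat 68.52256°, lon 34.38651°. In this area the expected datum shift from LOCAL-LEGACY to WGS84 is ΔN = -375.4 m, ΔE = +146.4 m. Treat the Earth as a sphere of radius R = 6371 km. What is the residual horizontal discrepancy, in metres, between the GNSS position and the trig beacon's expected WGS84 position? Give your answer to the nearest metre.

54 m

Observed coordinate differences: Δφ = -0.00374°, Δλ = +0.00271°.
Converting to metres (1° lat = 111195 m, cos φ = 0.366074): observed ΔN = -415.9 m, observed ΔE = 110.3 m.
Subtracting the expected shift leaves a residual of -415.9 − (-375.4) = -40.5 m north and 110.3 − (146.4) = -36.1 m east.
Residual distance = √((-40.5)² + (-36.1)²) = 54.2 m.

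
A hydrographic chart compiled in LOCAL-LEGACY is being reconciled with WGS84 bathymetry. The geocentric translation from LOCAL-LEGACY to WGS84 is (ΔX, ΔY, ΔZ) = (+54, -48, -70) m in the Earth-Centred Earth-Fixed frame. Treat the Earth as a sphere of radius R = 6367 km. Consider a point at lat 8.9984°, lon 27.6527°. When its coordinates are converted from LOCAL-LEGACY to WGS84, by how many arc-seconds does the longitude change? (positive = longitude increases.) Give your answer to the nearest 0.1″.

sin φ = 0.156407, cos φ = 0.987693, sin λ = 0.464111, cos λ = 0.885777.
East component: ΔE = −sin λ·ΔX + cos λ·ΔY = −(0.464111)(54) + (0.885777)(-48) = -67.58 m.
1° of latitude spans πR/180 = 111125 m; at latitude φ, 1° of longitude spans that × cos φ = 109757.5 m, so Δλ = -67.58 / 109757.5 × 3600 = -2.217″.

Δλ = -2.2″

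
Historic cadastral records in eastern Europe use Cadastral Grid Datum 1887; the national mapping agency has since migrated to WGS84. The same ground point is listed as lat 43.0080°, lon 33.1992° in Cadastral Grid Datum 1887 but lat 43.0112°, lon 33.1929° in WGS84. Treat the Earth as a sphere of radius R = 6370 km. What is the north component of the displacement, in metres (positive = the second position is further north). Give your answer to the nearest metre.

Δφ = 43.0112° − 43.0080° = +0.0032°; Δλ = 33.1929° − 33.1992° = -0.0063°.
1° along a meridian = πR/180 = 111177 m.
ΔN = Δφ × 111177 = 355.8 m; ΔE = Δλ × 111177 × cos(43.0080°) = -0.0063 × 111177 × 0.731258 = -512.2 m.

ΔN = 356 m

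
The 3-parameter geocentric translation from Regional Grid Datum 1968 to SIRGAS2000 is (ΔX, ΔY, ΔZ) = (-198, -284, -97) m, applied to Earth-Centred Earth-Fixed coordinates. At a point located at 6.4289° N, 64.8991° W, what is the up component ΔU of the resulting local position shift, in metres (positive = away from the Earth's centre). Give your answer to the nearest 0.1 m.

ΔU = 161.2 m

At φ = 6.4289°, λ = -64.8991°: sin φ = 0.111970, cos φ = 0.993712, sin λ = -0.905562, cos λ = 0.424214.
ΔU = cos φ cos λ·ΔX + cos φ sin λ·ΔY + sin φ·ΔZ = (0.993712)(0.424214)(-198) + (0.993712)(-0.905562)(-284) + (0.111970)(-97) = 161.24 m.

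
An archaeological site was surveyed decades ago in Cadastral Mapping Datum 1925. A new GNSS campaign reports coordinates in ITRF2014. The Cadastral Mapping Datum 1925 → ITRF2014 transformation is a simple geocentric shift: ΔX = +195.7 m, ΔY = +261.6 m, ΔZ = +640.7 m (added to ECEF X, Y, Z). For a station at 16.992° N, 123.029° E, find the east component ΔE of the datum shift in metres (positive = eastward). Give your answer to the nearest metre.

At φ = 16.992°, λ = 123.029°: sin φ = 0.292238, cos φ = 0.956346, sin λ = 0.838395, cos λ = -0.545063.
ΔE = −sin λ·ΔX + cos λ·ΔY = −(0.838395)·(195.7) + (-0.545063)·(261.6) = -306.66 m.

ΔE = -307 m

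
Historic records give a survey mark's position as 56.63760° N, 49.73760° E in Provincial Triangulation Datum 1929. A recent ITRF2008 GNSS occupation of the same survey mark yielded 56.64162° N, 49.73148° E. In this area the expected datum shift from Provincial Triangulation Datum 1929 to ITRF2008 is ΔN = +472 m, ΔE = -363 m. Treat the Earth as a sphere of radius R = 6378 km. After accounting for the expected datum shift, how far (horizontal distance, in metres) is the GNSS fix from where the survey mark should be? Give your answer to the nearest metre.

Observed coordinate differences: Δφ = +0.00402°, Δλ = -0.00612°.
Converting to metres (1° lat = 111317 m, cos φ = 0.549933): observed ΔN = 447.5 m, observed ΔE = -374.6 m.
Subtracting the expected shift leaves a residual of 447.5 − (472) = -24.5 m north and -374.6 − (-363) = -11.6 m east.
Residual distance = √((-24.5)² + (-11.6)²) = 27.1 m.

27 m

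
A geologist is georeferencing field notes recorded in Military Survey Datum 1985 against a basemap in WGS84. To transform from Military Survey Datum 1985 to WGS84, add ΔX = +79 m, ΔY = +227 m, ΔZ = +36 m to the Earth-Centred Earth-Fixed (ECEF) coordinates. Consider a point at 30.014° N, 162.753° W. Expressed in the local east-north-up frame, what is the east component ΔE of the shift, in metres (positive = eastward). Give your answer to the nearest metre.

The local east axis at (φ, λ) is (−sin λ, cos λ, 0), so ΔE = −sin(-162.753°)·79 + cos(-162.753°)·227 = -193.37 m.

ΔE = -193 m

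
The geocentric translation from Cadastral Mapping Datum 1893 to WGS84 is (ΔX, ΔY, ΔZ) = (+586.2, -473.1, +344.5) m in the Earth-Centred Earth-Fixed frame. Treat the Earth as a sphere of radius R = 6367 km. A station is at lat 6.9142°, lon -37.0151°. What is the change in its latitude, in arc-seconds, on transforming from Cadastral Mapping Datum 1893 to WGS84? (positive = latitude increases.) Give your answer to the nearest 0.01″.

sin φ = 0.120383, cos φ = 0.992728, sin λ = -0.602025, cos λ = 0.798477.
North component: ΔN = −sin φ cos λ·ΔX − sin φ sin λ·ΔY + cos φ·ΔZ = −(0.120383)(0.798477)(586.2) − (0.120383)(-0.602025)(-473.1) + (0.992728)(344.5) = 251.36 m.
1° of latitude spans πR/180 = 111125 m, so Δφ = 251.36 / 111125 × 3600 = 8.143″.

Δφ = 8.14″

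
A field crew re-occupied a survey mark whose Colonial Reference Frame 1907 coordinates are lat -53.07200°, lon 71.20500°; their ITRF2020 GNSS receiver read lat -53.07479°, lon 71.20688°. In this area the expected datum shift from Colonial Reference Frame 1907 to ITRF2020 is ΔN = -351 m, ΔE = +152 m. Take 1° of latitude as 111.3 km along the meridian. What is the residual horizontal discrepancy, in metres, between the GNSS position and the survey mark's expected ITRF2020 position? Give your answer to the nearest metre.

48 m

Observed coordinate differences: Δφ = -0.00279°, Δλ = +0.00188°.
Converting to metres (1° lat = 111300 m, cos φ = 0.600811): observed ΔN = -310.5 m, observed ΔE = 125.7 m.
Subtracting the expected shift leaves a residual of -310.5 − (-351) = 40.5 m north and 125.7 − (152) = -26.3 m east.
Residual distance = √(40.5² + (-26.3)²) = 48.3 m.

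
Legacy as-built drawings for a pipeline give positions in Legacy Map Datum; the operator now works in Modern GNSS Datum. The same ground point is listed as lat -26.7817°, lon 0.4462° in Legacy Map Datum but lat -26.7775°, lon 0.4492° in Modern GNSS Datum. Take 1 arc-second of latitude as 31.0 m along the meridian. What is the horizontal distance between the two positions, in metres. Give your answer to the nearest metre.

Δφ = -26.7775° − -26.7817° = +0.0042°; Δλ = 0.4492° − 0.4462° = +0.0030°.
1° of latitude = 3600 × 31.00 = 111600 m.
ΔN = Δφ × 111600 = 468.7 m; ΔE = Δλ × 111600 × cos(-26.7817°) = +0.0030 × 111600 × 0.892730 = 298.9 m.
Distance = √(ΔE² + ΔN²) = √(298.9² + 468.7²) = 555.9 m.

556 m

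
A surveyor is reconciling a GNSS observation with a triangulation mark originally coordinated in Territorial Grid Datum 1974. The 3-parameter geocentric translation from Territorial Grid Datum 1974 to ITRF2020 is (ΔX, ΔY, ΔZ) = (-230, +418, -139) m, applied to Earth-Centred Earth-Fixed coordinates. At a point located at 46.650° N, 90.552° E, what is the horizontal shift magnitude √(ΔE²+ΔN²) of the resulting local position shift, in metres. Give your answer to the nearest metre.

460 m

The local east axis at (φ, λ) is (−sin λ, cos λ, 0), so ΔE = −sin(90.552°)·(-230) + cos(90.552°)·418 = 225.96 m.
The local north axis is (−sin φ cos λ, −sin φ sin λ, cos φ), giving ΔN = -1.611 − 303.945 − 95.417 = -400.97 m.
Horizontal magnitude = √(ΔE² + ΔN²) = √(225.96² + (-400.97)²) = 460.26 m.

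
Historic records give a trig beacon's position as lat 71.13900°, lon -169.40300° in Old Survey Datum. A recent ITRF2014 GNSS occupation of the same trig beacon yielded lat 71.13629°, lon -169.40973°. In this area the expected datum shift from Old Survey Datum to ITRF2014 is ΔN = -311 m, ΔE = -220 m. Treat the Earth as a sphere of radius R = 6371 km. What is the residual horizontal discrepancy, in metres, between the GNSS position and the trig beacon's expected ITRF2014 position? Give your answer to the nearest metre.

Observed coordinate differences: Δφ = -0.00271°, Δλ = -0.00673°.
Converting to metres (1° lat = 111195 m, cos φ = 0.323273): observed ΔN = -301.3 m, observed ΔE = -241.9 m.
Subtracting the expected shift leaves a residual of -301.3 − (-311) = 9.7 m north and -241.9 − (-220) = -21.9 m east.
Residual distance = √(9.7² + (-21.9)²) = 24.0 m.

24 m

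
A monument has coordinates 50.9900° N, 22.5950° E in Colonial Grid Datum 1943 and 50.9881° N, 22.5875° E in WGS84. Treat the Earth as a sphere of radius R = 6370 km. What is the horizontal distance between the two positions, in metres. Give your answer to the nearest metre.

566 m

Δφ = 50.9881° − 50.9900° = -0.0019°; Δλ = 22.5875° − 22.5950° = -0.0075°.
1° along a meridian = πR/180 = 111177 m.
ΔN = Δφ × 111177 = -211.2 m; ΔE = Δλ × 111177 × cos(50.9900°) = -0.0075 × 111177 × 0.629456 = -524.9 m.
Distance = √(ΔE² + ΔN²) = √((-524.9)² + (-211.2)²) = 565.8 m.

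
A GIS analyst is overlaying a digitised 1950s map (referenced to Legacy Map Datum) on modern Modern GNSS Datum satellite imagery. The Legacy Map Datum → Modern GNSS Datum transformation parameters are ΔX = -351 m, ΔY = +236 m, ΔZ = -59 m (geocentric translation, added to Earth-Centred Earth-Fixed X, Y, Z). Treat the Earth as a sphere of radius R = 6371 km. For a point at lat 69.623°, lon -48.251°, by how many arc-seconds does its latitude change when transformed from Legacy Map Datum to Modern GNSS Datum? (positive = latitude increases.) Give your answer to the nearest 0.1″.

Δφ = 11.8″

sin φ = 0.937422, cos φ = 0.348196, sin λ = -0.746069, cos λ = 0.665869.
North component: ΔN = −sin φ cos λ·ΔX − sin φ sin λ·ΔY + cos φ·ΔZ = −(0.937422)(0.665869)(-351) − (0.937422)(-0.746069)(236) + (0.348196)(-59) = 363.60 m.
1° of latitude spans πR/180 = 111195 m, so Δφ = 363.60 / 111195 × 3600 = 11.772″.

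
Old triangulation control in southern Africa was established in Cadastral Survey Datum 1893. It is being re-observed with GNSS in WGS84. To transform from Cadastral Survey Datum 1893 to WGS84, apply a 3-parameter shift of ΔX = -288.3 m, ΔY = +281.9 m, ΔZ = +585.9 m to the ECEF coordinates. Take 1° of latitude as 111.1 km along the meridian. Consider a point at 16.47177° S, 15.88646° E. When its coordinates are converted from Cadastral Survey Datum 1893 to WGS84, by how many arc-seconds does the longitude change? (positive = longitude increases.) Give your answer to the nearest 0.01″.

Δλ = 11.83″

sin φ = -0.283543, cos φ = 0.958960, sin λ = 0.273732, cos λ = 0.961806.
East component: ΔE = −sin λ·ΔX + cos λ·ΔY = −(0.273732)(-288.3) + (0.961806)(281.9) = 350.05 m.
1° of latitude spans 111100 m; at latitude φ, 1° of longitude spans that × cos φ = 106540.4 m, so Δλ = 350.05 / 106540.4 × 3600 = 11.828″.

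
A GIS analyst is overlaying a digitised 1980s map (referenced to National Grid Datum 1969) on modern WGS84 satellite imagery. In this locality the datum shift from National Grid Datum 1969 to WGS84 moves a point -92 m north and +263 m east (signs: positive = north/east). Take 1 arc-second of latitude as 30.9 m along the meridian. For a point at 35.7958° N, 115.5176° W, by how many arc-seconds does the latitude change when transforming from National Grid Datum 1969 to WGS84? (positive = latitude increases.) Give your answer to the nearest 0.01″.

1″ of latitude = 30.90 m, so Δφ = -92.0 / 30.90 = -2.977″.

Δφ = -2.98″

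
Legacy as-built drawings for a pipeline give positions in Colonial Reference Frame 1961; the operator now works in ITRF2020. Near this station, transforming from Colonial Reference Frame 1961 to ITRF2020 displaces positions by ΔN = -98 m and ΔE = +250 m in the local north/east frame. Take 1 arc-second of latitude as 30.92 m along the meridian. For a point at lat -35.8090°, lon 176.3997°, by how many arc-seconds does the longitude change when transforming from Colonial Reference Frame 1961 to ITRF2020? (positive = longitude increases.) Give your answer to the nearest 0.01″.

Δλ = 9.97″

At latitude -35.8090°, cos φ = 0.810972.
1″ of longitude at this latitude = 30.92 × cos φ = 25.0753 m, so Δλ = 250.0 / 25.0753 = 9.970″.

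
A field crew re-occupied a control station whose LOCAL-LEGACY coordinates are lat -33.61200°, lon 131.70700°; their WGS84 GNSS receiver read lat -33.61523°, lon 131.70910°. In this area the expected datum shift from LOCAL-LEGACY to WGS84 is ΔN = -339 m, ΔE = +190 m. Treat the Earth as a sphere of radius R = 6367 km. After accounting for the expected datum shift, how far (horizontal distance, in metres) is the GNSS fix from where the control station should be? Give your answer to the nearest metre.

20 m

Observed coordinate differences: Δφ = -0.00323°, Δλ = +0.00210°.
Converting to metres (1° lat = 111125 m, cos φ = 0.832805): observed ΔN = -358.9 m, observed ΔE = 194.3 m.
Subtracting the expected shift leaves a residual of -358.9 − (-339) = -19.9 m north and 194.3 − (190) = 4.3 m east.
Residual distance = √((-19.9)² + 4.3²) = 20.4 m.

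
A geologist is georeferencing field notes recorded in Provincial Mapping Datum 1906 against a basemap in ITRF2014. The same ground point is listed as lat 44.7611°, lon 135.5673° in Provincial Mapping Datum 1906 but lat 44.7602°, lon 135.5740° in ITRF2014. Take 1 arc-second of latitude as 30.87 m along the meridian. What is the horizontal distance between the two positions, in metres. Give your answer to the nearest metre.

538 m

Δφ = 44.7602° − 44.7611° = -0.0009°; Δλ = 135.5740° − 135.5673° = +0.0067°.
1° of latitude = 3600 × 30.87 = 111132 m.
ΔN = Δφ × 111132 = -100.0 m; ΔE = Δλ × 111132 × cos(44.7611°) = +0.0067 × 111132 × 0.710049 = 528.7 m.
Distance = √(ΔE² + ΔN²) = √(528.7² + (-100.0)²) = 538.1 m.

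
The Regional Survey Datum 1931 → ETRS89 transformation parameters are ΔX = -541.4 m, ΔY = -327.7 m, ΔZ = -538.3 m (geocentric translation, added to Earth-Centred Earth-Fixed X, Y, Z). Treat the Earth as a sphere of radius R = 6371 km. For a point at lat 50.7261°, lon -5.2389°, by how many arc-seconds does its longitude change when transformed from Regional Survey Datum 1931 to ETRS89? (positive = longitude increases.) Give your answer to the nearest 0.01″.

Δλ = -19.22″

sin φ = 0.774129, cos φ = 0.633028, sin λ = -0.091309, cos λ = 0.995823.
East component: ΔE = −sin λ·ΔX + cos λ·ΔY = −(-0.091309)(-541.4) + (0.995823)(-327.7) = -375.77 m.
1° of latitude spans πR/180 = 111195 m; at latitude φ, 1° of longitude spans that × cos φ = 70389.5 m, so Δλ = -375.77 / 70389.5 × 3600 = -19.218″.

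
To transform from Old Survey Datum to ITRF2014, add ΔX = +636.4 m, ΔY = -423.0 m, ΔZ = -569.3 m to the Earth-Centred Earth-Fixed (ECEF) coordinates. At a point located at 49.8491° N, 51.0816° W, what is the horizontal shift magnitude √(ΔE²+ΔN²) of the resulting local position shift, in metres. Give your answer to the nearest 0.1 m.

At φ = 49.8491°, λ = -51.0816°: sin φ = 0.764349, cos φ = 0.644803, sin λ = -0.778041, cos λ = 0.628213.
ΔE = −sin λ·ΔX + cos λ·ΔY = −(-0.778041)·(636.4) + (0.628213)·(-423.0) = 229.41 m.
ΔN = −sin φ cos λ·ΔX − sin φ sin λ·ΔY + cos φ·ΔZ = −(0.764349)(0.628213)(636.4) − (0.764349)(-0.778041)(-423.0) + (0.644803)(-569.3) = -924.22 m.
Horizontal magnitude = √(ΔE² + ΔN²) = √(229.41² + (-924.22)²) = 952.27 m.

952.3 m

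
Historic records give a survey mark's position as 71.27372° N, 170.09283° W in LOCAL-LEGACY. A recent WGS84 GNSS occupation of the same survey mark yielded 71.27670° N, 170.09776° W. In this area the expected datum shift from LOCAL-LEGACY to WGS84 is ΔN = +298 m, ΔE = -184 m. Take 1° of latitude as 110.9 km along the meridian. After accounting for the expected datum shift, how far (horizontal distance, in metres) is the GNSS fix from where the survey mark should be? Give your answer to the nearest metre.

Observed coordinate differences: Δφ = +0.00298°, Δλ = -0.00493°.
Converting to metres (1° lat = 110900 m, cos φ = 0.321047): observed ΔN = 330.5 m, observed ΔE = -175.5 m.
Subtracting the expected shift leaves a residual of 330.5 − (298) = 32.5 m north and -175.5 − (-184) = 8.5 m east.
Residual distance = √(32.5² + 8.5²) = 33.6 m.

34 m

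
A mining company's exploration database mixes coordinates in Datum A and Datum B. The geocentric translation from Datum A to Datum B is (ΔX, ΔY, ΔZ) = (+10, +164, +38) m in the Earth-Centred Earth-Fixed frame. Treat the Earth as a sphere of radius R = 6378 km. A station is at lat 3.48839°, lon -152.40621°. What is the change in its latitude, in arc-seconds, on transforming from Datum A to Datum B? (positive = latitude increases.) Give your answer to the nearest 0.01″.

sin φ = 0.060846, cos φ = 0.998147, sin λ = -0.463200, cos λ = -0.886254.
North component: ΔN = −sin φ cos λ·ΔX − sin φ sin λ·ΔY + cos φ·ΔZ = −(0.060846)(-0.886254)(10) − (0.060846)(-0.463200)(164) + (0.998147)(38) = 43.09 m.
1° of latitude spans πR/180 = 111317 m, so Δφ = 43.09 / 111317 × 3600 = 1.394″.

Δφ = 1.39″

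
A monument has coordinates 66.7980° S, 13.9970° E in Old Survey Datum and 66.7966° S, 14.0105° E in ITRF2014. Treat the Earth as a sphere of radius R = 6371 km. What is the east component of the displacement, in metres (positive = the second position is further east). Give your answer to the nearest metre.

Δφ = -66.7966° − -66.7980° = +0.0014°; Δλ = 14.0105° − 13.9970° = +0.0135°.
1° along a meridian = πR/180 = 111195 m.
ΔN = Δφ × 111195 = 155.7 m; ΔE = Δλ × 111195 × cos(-66.7980°) = +0.0135 × 111195 × 0.393974 = 591.4 m.

ΔE = 591 m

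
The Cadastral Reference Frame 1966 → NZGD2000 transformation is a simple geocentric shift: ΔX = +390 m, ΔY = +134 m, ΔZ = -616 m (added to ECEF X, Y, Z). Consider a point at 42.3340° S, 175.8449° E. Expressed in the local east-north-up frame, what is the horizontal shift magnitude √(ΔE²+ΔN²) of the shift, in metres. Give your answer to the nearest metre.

729 m

The local east axis at (φ, λ) is (−sin λ, cos λ, 0), so ΔE = −sin(175.8449°)·390 + cos(175.8449°)·134 = -161.91 m.
The local north axis is (−sin φ cos λ, −sin φ sin λ, cos φ), giving ΔN = -261.956 + 6.539 − 455.367 = -710.78 m.
Horizontal magnitude = √(ΔE² + ΔN²) = √((-161.91)² + (-710.78)²) = 728.99 m.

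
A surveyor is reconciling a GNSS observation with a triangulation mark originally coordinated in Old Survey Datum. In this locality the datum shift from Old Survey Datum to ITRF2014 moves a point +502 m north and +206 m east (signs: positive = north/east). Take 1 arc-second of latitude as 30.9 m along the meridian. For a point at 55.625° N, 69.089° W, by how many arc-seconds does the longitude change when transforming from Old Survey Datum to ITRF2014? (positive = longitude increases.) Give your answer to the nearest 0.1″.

Δλ = 11.8″

At latitude 55.625°, cos φ = 0.564607.
1″ of longitude at this latitude = 30.90 × cos φ = 17.4464 m, so Δλ = 206.0 / 17.4464 = 11.808″.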